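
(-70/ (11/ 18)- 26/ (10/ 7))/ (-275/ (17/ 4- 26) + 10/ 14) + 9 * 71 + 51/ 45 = 845896043/ 1342275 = 630.20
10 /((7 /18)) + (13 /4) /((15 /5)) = 2251 /84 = 26.80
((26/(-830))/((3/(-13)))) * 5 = 169/249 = 0.68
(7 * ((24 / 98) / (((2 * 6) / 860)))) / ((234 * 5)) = 86 / 819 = 0.11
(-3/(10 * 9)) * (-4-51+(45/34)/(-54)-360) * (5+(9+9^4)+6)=111436073/1224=91042.54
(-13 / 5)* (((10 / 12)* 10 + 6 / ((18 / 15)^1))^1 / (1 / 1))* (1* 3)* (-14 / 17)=1456 / 17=85.65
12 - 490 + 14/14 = -477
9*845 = 7605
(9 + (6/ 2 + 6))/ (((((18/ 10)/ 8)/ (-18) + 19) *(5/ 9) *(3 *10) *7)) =432/ 53165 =0.01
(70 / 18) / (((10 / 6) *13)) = 7 / 39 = 0.18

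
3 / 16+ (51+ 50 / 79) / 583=203435 / 736912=0.28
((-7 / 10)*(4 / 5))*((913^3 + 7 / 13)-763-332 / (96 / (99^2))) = -554018075093 / 1300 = -426167750.07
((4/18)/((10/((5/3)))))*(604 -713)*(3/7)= -109/63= -1.73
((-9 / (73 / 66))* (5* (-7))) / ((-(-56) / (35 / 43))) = 51975 / 12556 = 4.14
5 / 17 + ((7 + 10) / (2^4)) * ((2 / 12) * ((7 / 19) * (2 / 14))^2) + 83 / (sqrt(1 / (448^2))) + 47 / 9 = 65730834659 / 1767456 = 37189.52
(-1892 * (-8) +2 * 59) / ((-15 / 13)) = -198302 / 15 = -13220.13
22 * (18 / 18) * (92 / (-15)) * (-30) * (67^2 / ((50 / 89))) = 808630504 / 25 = 32345220.16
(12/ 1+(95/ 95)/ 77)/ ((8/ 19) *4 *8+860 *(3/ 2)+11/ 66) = 21090/ 2288671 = 0.01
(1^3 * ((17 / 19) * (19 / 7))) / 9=17 / 63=0.27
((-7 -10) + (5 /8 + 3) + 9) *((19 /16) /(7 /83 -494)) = 0.01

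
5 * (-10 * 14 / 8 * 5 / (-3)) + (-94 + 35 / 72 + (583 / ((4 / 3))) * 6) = 192659 / 72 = 2675.82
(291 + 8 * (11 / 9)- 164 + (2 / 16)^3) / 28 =630281 / 129024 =4.88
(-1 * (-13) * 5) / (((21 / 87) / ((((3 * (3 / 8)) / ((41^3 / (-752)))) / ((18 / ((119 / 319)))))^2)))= 290472455 / 16668115781669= 0.00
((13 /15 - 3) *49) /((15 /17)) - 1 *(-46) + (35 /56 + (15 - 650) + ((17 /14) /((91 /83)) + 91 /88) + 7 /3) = -4429363193 /6306300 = -702.37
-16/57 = -0.28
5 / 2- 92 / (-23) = 13 / 2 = 6.50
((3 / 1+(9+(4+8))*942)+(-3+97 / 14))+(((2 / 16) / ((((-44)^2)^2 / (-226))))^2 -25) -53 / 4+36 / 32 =31077508400150175015 / 1573401046024192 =19751.80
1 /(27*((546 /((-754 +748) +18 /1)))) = 2 /2457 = 0.00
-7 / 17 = -0.41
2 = 2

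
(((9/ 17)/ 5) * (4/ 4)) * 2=18/ 85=0.21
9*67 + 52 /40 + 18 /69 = 139049 /230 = 604.56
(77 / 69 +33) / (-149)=-2354 / 10281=-0.23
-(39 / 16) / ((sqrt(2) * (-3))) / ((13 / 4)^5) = 32 * sqrt(2) / 28561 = 0.00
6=6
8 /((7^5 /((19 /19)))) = 8 /16807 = 0.00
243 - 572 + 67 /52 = -17041 /52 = -327.71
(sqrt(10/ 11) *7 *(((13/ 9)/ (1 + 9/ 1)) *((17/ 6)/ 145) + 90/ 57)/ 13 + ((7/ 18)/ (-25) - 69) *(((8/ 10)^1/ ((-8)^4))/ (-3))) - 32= -221152943/ 6912000 + 16472393 *sqrt(110)/ 212741100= -31.18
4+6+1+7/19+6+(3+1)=406/19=21.37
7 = 7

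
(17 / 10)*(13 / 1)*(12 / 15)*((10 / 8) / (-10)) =-221 / 100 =-2.21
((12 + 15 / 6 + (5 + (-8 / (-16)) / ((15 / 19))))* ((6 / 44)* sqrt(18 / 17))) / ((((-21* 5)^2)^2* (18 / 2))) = 151* sqrt(34) / 340949503125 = 0.00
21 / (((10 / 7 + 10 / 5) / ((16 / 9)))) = 98 / 9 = 10.89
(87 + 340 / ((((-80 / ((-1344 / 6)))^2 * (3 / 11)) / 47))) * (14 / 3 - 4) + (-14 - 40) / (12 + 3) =2756720 / 9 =306302.22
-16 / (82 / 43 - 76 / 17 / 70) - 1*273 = -3320737 / 11789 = -281.68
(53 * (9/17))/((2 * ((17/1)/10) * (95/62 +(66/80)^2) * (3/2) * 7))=78864000/222042457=0.36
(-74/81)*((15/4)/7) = -185/378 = -0.49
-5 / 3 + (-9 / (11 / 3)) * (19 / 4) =-1759 / 132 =-13.33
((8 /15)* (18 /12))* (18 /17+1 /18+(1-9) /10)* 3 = 962 /1275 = 0.75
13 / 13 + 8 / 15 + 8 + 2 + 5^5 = 47048 / 15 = 3136.53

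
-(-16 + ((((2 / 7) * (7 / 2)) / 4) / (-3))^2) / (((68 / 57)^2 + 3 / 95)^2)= 67529084175 / 8936299024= 7.56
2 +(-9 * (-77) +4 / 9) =6259 / 9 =695.44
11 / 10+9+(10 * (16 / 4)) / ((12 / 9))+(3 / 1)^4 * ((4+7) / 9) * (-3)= -2569 / 10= -256.90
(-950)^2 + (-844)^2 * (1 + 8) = 7313524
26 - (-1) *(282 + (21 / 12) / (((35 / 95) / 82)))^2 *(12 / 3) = 1803675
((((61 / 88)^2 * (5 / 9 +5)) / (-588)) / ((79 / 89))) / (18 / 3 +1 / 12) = -8279225 / 9847452384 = -0.00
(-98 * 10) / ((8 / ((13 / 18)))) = -3185 / 36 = -88.47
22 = 22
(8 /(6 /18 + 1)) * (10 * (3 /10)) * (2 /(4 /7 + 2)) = 14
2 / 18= 1 / 9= 0.11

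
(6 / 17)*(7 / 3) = 14 / 17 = 0.82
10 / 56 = 5 / 28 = 0.18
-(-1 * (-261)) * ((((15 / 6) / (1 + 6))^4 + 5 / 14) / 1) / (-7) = 3744045 / 268912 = 13.92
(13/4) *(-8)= -26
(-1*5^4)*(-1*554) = 346250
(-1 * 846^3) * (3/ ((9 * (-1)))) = 201831912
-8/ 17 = -0.47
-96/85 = -1.13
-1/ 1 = -1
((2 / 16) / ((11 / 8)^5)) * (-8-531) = -200704 / 14641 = -13.71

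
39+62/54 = 1084/27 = 40.15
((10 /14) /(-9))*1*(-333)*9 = 1665 /7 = 237.86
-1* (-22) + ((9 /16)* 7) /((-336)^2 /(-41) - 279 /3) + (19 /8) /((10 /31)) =45689421 /1556120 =29.36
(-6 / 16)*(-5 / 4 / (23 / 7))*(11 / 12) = 385 / 2944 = 0.13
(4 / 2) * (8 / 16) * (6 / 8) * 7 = 21 / 4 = 5.25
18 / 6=3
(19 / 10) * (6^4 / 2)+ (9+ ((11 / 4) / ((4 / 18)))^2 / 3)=413199 / 320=1291.25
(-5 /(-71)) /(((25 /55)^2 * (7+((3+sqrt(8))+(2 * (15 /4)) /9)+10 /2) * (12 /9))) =20691 /1240654 - 6534 * sqrt(2) /3101635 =0.01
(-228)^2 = 51984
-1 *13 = -13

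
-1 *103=-103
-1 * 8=-8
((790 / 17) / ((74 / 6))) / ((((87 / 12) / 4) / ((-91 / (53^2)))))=-3450720 / 51238969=-0.07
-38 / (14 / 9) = -24.43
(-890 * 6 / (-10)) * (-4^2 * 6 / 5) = -51264 / 5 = -10252.80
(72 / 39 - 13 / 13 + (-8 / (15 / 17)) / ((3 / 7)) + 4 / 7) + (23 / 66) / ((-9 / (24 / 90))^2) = -1080236111 / 54729675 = -19.74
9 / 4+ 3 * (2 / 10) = 57 / 20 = 2.85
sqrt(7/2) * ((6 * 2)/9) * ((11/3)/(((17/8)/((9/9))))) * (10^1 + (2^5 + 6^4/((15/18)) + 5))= 1409936 * sqrt(14)/765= 6896.08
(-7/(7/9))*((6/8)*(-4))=27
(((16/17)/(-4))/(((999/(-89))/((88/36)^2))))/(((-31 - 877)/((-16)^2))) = -11027456/312266421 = -0.04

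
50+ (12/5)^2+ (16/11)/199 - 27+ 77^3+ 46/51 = 1274254995866/2790975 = 456562.67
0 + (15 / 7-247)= -1714 / 7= -244.86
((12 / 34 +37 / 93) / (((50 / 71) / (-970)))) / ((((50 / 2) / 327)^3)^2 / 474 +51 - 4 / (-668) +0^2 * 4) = -263718669504155113833817626 / 13007178881386397469605105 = -20.27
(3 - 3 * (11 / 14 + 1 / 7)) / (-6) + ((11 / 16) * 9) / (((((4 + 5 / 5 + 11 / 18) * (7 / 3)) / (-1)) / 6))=-290 / 101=-2.87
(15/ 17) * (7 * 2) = 210/ 17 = 12.35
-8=-8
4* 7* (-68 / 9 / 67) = -1904 / 603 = -3.16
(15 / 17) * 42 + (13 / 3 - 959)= -46798 / 51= -917.61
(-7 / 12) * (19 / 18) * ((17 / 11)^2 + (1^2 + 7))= -55727 / 8712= -6.40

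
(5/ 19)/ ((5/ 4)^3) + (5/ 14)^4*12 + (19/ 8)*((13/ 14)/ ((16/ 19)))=860945009/ 291961600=2.95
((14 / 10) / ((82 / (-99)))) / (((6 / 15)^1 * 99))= -7 / 164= -0.04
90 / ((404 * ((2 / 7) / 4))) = 315 / 101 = 3.12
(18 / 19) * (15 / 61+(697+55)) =825966 / 1159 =712.65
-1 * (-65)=65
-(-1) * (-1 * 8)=-8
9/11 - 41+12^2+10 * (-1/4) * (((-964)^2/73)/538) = 9647634/216007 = 44.66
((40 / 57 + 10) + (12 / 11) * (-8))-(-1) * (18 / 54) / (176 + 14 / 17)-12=-18892163 / 1884762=-10.02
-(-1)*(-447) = -447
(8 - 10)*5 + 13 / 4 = -27 / 4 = -6.75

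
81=81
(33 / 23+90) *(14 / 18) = 4907 / 69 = 71.12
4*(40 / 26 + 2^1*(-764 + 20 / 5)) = -6073.85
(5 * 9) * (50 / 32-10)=-6075 / 16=-379.69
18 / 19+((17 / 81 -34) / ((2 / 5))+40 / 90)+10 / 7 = -1759337 / 21546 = -81.65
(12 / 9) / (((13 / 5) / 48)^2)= 76800 / 169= 454.44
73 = 73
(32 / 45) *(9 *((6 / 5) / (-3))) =-64 / 25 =-2.56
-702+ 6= -696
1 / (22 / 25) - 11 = -217 / 22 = -9.86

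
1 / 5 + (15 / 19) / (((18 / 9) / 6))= 244 / 95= 2.57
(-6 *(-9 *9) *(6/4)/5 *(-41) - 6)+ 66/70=-5982.86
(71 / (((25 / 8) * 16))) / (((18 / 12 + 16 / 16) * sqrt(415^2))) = 71 / 51875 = 0.00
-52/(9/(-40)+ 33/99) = -480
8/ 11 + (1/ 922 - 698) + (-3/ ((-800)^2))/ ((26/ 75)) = -2353471456839/ 3375257600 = -697.27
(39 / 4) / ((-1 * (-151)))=39 / 604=0.06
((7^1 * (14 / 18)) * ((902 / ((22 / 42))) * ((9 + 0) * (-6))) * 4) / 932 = -506268 / 233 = -2172.82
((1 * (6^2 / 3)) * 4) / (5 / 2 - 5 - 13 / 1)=-96 / 31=-3.10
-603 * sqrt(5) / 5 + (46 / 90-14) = -603 * sqrt(5) / 5-607 / 45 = -283.16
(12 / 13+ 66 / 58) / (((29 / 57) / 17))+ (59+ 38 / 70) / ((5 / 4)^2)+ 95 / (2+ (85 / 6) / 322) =5797016985323 / 37777614875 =153.45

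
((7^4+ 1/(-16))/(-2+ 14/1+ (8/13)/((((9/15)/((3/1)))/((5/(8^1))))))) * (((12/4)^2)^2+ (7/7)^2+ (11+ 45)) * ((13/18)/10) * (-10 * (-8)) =49773035/362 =137494.57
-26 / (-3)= 26 / 3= 8.67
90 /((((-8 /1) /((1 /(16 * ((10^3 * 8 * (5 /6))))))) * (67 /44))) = -0.00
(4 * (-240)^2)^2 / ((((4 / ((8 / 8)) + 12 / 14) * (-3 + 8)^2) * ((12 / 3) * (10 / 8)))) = 1486356480 / 17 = 87432734.12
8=8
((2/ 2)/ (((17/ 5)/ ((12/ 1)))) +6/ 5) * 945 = 75978/ 17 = 4469.29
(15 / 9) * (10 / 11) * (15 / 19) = 250 / 209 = 1.20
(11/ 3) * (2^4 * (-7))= -1232/ 3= -410.67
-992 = -992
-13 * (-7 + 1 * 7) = 0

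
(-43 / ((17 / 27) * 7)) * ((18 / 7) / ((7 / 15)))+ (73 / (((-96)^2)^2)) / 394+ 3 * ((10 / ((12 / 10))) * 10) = 196.24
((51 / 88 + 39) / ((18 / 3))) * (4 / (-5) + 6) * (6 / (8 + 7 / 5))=45279 / 2068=21.90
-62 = -62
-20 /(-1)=20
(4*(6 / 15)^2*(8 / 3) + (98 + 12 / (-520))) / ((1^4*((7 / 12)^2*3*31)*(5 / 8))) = 253888 / 50375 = 5.04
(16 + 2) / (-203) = -18 / 203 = -0.09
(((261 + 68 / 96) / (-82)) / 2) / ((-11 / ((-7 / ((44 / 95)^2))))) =-36072925 / 7620096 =-4.73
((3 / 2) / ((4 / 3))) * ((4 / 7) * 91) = 117 / 2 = 58.50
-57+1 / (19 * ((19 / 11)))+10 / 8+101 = 65385 / 1444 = 45.28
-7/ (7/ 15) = -15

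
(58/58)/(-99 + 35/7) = -1/94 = -0.01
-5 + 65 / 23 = -2.17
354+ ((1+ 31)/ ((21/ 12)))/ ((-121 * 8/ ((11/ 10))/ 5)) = 27250/ 77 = 353.90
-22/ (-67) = 0.33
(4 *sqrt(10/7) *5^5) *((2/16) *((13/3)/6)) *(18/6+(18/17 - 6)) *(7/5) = -89375 *sqrt(70)/204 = -3665.51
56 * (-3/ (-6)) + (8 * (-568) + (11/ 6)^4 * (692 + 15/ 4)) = 17334959/ 5184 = 3343.93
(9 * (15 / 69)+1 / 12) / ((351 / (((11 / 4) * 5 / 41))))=30965 / 15887664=0.00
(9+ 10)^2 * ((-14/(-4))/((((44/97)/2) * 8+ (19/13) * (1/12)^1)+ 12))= 19119282/210883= 90.66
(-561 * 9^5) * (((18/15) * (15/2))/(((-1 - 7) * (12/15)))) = 1490692005/32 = 46584125.16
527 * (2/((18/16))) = 8432/9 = 936.89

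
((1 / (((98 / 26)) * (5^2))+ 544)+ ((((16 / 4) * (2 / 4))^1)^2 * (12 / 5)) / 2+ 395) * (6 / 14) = 3468504 / 8575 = 404.49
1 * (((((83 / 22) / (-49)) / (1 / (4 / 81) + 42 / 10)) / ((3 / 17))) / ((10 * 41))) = -1411 / 32419233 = -0.00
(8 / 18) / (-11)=-4 / 99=-0.04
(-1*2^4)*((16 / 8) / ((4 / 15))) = -120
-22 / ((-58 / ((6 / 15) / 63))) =22 / 9135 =0.00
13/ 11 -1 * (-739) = 8142/ 11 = 740.18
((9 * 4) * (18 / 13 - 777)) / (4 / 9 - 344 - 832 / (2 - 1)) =816723 / 34385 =23.75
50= 50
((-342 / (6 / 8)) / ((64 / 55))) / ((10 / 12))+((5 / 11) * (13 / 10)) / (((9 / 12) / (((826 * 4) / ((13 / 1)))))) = -35641 / 132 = -270.01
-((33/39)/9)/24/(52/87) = -319/48672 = -0.01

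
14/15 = 0.93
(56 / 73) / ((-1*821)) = -56 / 59933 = -0.00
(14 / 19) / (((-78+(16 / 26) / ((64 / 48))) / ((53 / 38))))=-689 / 51984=-0.01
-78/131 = -0.60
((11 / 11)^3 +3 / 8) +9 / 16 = 1.94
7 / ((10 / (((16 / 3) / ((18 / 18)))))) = 56 / 15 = 3.73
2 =2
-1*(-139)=139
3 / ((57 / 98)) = 98 / 19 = 5.16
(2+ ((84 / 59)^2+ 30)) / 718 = 59224 / 1249679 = 0.05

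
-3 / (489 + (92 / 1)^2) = -3 / 8953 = -0.00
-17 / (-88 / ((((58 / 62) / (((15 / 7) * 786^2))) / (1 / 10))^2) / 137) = 95975761 / 72623765334577248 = 0.00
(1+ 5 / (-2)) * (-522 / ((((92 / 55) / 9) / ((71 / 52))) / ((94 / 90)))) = 28741581 / 4784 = 6007.86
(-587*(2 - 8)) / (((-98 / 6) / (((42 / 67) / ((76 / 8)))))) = -126792 / 8911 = -14.23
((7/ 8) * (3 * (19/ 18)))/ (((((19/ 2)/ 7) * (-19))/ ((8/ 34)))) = -49/ 1938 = -0.03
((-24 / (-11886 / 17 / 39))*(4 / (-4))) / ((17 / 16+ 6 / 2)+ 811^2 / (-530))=3748160 / 3463146561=0.00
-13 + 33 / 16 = -175 / 16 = -10.94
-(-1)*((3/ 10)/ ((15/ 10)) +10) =51/ 5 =10.20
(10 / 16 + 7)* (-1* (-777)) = 47397 / 8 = 5924.62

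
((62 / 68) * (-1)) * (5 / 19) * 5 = -775 / 646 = -1.20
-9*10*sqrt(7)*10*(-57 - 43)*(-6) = -540000*sqrt(7) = -1428705.71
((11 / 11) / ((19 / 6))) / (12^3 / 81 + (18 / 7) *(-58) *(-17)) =63 / 510074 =0.00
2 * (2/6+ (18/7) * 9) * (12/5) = 3944/35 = 112.69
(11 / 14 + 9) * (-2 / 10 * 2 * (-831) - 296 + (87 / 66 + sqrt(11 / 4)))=385.33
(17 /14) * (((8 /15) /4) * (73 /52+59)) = 17799 /1820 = 9.78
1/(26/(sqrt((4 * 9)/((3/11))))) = sqrt(33)/13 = 0.44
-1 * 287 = -287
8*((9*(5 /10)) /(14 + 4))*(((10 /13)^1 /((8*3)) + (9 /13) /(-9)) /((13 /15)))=-35 /338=-0.10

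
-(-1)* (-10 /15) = -2 /3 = -0.67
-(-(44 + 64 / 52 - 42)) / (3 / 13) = 14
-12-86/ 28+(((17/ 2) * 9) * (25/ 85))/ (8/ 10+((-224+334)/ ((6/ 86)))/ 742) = -840736/ 113939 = -7.38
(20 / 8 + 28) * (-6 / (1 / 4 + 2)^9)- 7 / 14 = -0.62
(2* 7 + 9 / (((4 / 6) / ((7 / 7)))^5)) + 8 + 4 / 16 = 2899 / 32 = 90.59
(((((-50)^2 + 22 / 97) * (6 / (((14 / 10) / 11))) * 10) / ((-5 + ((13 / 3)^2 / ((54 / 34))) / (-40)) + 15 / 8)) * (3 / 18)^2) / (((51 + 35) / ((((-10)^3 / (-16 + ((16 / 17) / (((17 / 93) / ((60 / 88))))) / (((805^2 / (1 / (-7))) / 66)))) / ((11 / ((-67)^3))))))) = 1728901286844888166171875 / 9090018141584704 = 190197781.78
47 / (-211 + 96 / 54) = -423 / 1883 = -0.22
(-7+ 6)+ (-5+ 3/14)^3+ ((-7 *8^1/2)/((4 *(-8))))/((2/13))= -575801/5488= -104.92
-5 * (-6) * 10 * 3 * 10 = 9000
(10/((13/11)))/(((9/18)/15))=3300/13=253.85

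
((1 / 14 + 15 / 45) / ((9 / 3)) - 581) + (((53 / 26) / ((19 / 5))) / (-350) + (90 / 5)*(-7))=-219991027 / 311220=-706.87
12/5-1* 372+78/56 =-51549/140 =-368.21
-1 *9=-9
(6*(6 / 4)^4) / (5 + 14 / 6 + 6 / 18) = 729 / 184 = 3.96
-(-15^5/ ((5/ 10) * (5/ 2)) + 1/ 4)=2429999/ 4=607499.75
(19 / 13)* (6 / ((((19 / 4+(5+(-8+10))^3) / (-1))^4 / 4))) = 116736 / 48668938294093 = 0.00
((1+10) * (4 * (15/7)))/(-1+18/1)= 660/119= 5.55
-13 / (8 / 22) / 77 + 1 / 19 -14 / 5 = -3.21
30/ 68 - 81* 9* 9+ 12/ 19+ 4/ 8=-2118695/ 323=-6559.43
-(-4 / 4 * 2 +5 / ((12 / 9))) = -7 / 4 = -1.75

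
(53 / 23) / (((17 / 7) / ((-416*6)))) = -926016 / 391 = -2368.33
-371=-371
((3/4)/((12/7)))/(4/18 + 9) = 63/1328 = 0.05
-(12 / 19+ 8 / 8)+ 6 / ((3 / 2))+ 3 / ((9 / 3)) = 64 / 19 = 3.37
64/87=0.74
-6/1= -6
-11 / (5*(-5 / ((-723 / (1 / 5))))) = -1590.60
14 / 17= 0.82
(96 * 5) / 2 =240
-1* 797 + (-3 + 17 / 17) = -799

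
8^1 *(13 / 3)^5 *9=2970344 / 27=110012.74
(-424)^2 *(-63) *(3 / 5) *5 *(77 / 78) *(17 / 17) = -33542052.92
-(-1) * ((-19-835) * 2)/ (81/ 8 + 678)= -13664/ 5505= -2.48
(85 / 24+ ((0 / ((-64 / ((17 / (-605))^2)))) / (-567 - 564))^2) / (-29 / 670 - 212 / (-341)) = 9709975 / 1585812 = 6.12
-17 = -17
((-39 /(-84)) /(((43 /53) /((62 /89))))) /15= 21359 /803670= 0.03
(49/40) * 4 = 49/10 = 4.90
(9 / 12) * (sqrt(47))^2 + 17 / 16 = 581 / 16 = 36.31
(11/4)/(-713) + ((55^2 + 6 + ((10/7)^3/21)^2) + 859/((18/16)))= 3794.57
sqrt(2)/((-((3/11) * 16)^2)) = -121 * sqrt(2)/2304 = -0.07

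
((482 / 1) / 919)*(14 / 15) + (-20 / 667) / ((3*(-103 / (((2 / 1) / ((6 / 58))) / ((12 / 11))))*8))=575749157 / 1175639940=0.49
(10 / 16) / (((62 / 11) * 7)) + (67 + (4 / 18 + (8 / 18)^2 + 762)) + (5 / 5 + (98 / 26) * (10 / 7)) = 3055772059 / 3656016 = 835.82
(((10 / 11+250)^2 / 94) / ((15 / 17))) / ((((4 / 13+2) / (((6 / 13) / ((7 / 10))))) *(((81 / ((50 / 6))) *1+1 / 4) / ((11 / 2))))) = 431664000 / 3608143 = 119.64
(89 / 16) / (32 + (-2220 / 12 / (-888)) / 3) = 801 / 4618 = 0.17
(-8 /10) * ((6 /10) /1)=-12 /25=-0.48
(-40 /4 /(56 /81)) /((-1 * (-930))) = -27 /1736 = -0.02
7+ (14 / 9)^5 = 951167 / 59049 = 16.11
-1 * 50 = -50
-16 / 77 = -0.21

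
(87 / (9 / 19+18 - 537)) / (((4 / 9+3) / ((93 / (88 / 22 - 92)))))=14877 / 288992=0.05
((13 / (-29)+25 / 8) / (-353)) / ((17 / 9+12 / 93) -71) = 173259 / 1576170416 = 0.00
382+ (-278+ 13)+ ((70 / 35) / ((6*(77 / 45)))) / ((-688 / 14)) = 117.00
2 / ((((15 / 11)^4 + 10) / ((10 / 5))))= 58564 / 197035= 0.30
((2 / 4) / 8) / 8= 1 / 128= 0.01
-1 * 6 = -6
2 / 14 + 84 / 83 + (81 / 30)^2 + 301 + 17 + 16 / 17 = 323359233 / 987700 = 327.39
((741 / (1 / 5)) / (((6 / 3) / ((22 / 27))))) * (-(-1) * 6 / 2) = 13585 / 3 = 4528.33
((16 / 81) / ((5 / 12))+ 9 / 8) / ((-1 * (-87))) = 1727 / 93960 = 0.02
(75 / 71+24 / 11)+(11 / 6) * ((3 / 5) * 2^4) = 81373 / 3905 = 20.84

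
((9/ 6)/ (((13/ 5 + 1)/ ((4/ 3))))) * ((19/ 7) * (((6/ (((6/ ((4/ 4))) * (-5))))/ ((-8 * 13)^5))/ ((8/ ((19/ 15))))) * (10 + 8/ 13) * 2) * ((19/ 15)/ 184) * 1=6859/ 11957264724787200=0.00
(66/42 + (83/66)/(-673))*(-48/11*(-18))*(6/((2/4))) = 843293376/570031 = 1479.38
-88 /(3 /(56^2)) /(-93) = 275968 /279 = 989.13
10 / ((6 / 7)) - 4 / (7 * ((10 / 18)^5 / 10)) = -96.31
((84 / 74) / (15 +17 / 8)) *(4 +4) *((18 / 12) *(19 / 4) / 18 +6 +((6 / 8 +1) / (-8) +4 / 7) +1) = 20828 / 5069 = 4.11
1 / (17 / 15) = 15 / 17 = 0.88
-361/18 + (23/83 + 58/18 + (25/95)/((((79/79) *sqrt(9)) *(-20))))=-313393/18924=-16.56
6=6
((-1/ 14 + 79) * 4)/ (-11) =-2210/ 77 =-28.70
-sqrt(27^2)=-27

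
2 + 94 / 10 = 57 / 5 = 11.40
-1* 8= -8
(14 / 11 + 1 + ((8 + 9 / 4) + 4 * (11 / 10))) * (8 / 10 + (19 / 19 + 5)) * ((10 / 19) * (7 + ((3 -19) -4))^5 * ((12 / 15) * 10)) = -187996042104 / 1045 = -179900518.76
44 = 44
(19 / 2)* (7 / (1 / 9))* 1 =1197 / 2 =598.50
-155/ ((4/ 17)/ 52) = -34255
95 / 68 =1.40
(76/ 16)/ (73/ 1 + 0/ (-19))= 19/ 292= 0.07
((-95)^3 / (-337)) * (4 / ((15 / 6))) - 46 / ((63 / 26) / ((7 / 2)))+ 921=14938067 / 3033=4925.18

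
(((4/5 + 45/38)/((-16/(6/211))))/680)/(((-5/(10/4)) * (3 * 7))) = 0.00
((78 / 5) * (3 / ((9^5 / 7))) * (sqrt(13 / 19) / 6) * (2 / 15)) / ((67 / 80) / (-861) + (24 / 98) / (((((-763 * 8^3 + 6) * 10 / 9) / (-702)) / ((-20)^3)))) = -3515975008 * sqrt(247) / 1717436920355865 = -0.00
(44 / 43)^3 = 85184 / 79507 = 1.07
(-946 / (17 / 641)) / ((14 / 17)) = -43313.29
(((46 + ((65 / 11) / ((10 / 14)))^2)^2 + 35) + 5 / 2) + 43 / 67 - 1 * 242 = 25293132609 / 1961894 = 12892.20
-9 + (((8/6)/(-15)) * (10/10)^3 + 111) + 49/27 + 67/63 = 99026/945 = 104.79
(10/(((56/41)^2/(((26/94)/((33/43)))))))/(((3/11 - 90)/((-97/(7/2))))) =0.60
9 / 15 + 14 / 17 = 1.42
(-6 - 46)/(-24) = 13/6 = 2.17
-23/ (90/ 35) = -161/ 18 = -8.94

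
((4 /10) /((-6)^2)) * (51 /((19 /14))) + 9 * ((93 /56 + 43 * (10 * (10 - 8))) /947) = 130079753 /15114120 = 8.61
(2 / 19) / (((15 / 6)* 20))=1 / 475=0.00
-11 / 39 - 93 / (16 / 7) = -25565 / 624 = -40.97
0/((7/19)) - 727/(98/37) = -26899/98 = -274.48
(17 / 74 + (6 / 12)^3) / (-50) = -21 / 2960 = -0.01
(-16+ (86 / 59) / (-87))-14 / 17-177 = -16914697 / 87261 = -193.84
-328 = -328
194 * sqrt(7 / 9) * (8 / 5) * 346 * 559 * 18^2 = 32419281024 * sqrt(7) / 5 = 17154671054.60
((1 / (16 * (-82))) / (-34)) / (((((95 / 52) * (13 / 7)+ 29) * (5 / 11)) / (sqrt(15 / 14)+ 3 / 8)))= 231 / 404594560+ 11 * sqrt(210) / 101148640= 0.00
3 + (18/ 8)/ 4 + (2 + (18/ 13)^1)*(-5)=-13.36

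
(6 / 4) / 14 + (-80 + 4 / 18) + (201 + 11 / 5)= 155647 / 1260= 123.53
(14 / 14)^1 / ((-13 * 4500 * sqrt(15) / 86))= -43 * sqrt(15) / 438750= -0.00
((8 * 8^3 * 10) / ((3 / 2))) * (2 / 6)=81920 / 9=9102.22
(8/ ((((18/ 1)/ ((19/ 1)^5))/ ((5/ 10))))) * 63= 34665386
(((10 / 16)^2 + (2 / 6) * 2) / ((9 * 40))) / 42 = 29 / 414720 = 0.00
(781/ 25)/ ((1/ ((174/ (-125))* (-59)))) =8017746/ 3125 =2565.68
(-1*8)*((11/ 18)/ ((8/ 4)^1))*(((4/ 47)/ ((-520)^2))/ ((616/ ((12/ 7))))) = -1/ 467048400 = -0.00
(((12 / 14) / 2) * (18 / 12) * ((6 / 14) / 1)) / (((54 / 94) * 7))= 47 / 686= 0.07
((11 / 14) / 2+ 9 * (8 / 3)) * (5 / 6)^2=17075 / 1008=16.94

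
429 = 429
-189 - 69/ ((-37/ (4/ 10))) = -34827/ 185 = -188.25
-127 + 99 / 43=-5362 / 43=-124.70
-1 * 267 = -267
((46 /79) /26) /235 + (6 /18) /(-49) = -237964 /35477715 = -0.01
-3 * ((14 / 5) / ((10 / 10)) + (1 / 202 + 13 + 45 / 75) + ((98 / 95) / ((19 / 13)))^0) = -52737 / 1010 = -52.21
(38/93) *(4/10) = 76/465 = 0.16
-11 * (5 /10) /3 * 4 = -7.33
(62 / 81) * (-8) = -496 / 81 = -6.12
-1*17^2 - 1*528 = -817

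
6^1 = 6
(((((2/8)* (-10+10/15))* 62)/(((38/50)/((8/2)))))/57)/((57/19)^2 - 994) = 8680/640053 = 0.01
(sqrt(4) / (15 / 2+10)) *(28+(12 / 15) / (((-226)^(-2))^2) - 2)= 41740124936 / 175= 238514999.63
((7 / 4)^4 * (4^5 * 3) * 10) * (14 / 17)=4033680 / 17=237275.29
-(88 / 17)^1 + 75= 1187 / 17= 69.82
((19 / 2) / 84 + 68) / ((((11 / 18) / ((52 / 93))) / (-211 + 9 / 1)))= -30049318 / 2387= -12588.74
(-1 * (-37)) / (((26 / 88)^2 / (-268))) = -19197376 / 169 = -113593.94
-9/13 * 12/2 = -4.15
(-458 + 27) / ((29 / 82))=-35342 / 29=-1218.69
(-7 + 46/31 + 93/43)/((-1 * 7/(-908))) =-4058760/9331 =-434.98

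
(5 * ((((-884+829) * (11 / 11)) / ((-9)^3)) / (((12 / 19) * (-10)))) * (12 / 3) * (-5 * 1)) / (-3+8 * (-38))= -5225 / 1342818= -0.00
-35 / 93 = -0.38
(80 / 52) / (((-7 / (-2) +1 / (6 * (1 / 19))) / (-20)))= -60 / 13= -4.62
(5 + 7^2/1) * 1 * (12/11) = 648/11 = 58.91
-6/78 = -0.08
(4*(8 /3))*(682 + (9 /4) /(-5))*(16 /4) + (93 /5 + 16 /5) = 436519 /15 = 29101.27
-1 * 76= -76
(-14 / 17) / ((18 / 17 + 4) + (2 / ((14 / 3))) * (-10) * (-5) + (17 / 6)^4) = -127008 / 14023991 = -0.01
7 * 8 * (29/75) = 1624/75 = 21.65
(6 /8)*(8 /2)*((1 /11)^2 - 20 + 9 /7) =-47532 /847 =-56.12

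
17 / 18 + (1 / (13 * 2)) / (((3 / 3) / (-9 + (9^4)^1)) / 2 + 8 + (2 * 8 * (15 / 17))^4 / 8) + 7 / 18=21773112831724 / 16329739910979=1.33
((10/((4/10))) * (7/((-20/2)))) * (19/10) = -133/4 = -33.25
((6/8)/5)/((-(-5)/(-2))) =-3/50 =-0.06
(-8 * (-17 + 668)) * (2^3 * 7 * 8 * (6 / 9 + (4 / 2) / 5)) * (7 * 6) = -522633216 / 5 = -104526643.20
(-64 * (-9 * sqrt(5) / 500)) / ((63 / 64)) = 1024 * sqrt(5) / 875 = 2.62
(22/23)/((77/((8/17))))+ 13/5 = 35661/13685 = 2.61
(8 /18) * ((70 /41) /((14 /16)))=320 /369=0.87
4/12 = 1/3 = 0.33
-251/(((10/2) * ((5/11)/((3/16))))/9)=-74547/400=-186.37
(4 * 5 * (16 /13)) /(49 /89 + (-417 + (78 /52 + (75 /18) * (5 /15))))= -128160 /2153203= -0.06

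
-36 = -36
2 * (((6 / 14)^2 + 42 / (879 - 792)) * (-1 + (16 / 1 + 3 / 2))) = 21.99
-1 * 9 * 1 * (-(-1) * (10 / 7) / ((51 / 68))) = -120 / 7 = -17.14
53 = 53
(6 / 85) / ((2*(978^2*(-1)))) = -1 / 27100380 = -0.00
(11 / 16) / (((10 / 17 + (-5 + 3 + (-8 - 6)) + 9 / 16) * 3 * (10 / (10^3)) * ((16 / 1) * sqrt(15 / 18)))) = -935 * sqrt(30) / 48468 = -0.11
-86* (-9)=774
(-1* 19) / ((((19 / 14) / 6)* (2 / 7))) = -294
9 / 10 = 0.90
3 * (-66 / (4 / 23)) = -2277 / 2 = -1138.50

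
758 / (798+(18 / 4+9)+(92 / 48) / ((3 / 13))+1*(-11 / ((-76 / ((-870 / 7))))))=0.95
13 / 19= 0.68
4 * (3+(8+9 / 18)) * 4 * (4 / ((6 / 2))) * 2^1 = 1472 / 3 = 490.67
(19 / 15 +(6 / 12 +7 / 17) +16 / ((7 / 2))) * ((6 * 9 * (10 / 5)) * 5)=433746 / 119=3644.92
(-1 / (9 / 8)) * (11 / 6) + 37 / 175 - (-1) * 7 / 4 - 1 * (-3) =62971 / 18900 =3.33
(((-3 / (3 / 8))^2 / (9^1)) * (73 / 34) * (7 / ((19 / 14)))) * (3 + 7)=2289280 / 2907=787.51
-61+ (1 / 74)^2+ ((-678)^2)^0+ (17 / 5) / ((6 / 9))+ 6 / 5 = -1470301 / 27380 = -53.70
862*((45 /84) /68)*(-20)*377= -12186525 /238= -51203.89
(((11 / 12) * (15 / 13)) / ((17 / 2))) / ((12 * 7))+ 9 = 334207 / 37128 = 9.00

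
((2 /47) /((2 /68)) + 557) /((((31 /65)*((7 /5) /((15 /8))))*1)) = 127954125 /81592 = 1568.22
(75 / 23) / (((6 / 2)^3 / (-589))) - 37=-22384 / 207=-108.14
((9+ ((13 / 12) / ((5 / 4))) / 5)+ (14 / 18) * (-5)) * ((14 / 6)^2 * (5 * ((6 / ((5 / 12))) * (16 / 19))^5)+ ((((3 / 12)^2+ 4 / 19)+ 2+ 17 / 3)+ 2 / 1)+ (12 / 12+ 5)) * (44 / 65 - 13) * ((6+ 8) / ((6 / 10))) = -392760744430508294970787 / 36212947875000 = -10845865014.53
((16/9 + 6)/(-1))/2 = -35/9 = -3.89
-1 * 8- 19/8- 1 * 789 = -6395/8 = -799.38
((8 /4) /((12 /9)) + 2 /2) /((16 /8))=5 /4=1.25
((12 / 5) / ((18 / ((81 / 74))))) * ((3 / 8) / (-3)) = -27 / 1480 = -0.02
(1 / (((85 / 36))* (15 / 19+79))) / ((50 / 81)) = 13851 / 1610750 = 0.01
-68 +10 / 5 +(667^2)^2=197926222255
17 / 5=3.40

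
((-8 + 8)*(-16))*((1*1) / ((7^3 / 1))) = 0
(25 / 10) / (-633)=-5 / 1266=-0.00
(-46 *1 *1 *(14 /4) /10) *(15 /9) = -161 /6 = -26.83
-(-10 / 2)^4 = -625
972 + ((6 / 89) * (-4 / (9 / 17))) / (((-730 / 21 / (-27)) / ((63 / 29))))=914877504 / 942065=971.14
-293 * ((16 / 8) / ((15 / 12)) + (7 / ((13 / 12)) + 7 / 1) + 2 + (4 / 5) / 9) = -2939669 / 585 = -5025.08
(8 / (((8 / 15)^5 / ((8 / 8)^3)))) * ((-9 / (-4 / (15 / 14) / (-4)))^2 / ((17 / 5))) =69198046875 / 13647872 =5070.24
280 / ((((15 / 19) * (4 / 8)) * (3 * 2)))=118.22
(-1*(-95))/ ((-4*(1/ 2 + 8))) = -95/ 34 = -2.79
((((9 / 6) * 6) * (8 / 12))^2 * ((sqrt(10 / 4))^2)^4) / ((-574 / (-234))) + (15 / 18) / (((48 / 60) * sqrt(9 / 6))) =25 * sqrt(6) / 72 + 658125 / 1148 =574.13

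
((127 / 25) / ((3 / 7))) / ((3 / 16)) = 14224 / 225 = 63.22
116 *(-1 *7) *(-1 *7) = 5684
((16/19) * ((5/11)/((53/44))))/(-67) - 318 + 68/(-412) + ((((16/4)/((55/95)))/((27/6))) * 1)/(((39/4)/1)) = -8532675778643/26831274327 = -318.01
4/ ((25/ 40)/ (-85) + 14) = 544/ 1903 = 0.29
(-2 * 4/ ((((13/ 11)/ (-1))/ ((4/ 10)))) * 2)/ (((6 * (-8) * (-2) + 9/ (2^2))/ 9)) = 4224/ 8515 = 0.50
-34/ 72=-17/ 36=-0.47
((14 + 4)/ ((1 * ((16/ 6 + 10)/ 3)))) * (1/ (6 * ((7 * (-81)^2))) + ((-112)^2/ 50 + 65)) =2176113139/ 1615950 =1346.65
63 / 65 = 0.97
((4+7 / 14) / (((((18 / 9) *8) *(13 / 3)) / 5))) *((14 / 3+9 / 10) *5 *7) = 52605 / 832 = 63.23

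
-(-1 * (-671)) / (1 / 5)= -3355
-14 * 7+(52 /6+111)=65 /3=21.67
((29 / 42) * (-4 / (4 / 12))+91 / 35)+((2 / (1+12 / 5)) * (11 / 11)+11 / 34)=-5681 / 1190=-4.77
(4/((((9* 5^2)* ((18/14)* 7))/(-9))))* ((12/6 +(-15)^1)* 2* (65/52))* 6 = 52/15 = 3.47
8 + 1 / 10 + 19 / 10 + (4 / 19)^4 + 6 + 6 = 2867318 / 130321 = 22.00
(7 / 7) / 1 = 1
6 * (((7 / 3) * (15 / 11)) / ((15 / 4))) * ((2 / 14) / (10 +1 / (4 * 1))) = 32 / 451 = 0.07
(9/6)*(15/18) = 5/4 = 1.25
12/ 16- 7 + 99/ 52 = -113/ 26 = -4.35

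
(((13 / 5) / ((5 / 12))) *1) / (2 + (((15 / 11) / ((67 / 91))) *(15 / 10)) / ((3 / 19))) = 229944 / 722075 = 0.32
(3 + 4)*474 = 3318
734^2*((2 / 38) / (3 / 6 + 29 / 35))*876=11012172640 / 589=18696388.18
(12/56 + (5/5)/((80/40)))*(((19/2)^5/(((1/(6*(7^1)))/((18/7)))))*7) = 334273365/8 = 41784170.62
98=98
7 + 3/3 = 8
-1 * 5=-5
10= 10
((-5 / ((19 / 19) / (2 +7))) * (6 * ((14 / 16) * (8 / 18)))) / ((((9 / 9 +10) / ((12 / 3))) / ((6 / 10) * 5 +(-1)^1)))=-840 / 11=-76.36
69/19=3.63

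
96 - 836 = -740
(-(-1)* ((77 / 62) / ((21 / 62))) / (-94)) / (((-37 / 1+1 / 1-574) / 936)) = 858 / 14335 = 0.06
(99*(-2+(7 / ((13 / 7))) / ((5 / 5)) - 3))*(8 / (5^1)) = -12672 / 65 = -194.95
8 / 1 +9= 17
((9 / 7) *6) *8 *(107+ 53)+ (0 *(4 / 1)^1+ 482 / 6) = 209047 / 21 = 9954.62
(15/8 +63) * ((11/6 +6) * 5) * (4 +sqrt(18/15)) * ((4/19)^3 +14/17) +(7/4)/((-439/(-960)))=394816967 * sqrt(30)/932824 +867015028645/102377434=10787.04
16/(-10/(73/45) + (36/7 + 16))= 4088/3827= 1.07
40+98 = 138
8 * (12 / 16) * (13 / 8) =39 / 4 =9.75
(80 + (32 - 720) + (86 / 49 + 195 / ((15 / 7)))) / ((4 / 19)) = -479693 / 196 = -2447.41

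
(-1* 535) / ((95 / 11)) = -1177 / 19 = -61.95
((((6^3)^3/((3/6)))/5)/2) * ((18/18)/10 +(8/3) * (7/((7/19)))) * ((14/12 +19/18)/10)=568456704/25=22738268.16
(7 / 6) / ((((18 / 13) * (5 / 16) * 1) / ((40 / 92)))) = 728 / 621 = 1.17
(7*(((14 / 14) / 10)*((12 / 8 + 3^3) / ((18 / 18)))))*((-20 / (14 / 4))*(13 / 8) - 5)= -285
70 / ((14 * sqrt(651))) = 0.20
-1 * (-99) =99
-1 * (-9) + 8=17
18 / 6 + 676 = 679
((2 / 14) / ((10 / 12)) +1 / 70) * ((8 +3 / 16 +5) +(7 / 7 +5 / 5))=3159 / 1120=2.82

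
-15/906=-5/302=-0.02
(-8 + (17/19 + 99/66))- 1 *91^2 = -8286.61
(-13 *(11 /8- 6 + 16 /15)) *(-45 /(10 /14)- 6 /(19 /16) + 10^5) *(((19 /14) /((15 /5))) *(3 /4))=1505674651 /960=1568411.09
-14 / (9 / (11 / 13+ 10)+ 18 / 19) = -12502 / 1587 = -7.88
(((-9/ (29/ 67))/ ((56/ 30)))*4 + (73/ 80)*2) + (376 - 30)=2462539/ 8120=303.27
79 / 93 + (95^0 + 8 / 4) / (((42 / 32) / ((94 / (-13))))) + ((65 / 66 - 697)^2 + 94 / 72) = 496060005655 / 1024023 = 484422.72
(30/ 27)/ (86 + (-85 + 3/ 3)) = 5/ 9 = 0.56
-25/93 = -0.27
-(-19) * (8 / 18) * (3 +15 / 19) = 32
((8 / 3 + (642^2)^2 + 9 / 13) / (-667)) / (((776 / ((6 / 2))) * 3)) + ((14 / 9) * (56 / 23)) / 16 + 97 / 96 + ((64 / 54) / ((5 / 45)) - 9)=-819615901223 / 2497248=-328207.65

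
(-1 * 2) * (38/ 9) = -76/ 9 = -8.44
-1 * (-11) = 11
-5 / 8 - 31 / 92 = -177 / 184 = -0.96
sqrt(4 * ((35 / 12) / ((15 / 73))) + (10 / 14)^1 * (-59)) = sqrt(6454) / 21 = 3.83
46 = 46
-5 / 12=-0.42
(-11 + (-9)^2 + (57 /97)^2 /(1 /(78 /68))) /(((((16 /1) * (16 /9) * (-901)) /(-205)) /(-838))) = -17409299870205 /36894119168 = -471.87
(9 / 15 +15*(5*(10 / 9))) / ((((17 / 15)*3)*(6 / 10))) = 6295 / 153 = 41.14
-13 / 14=-0.93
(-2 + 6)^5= 1024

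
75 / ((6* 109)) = 25 / 218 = 0.11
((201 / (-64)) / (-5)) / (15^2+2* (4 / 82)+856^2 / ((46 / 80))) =189543 / 384607778240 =0.00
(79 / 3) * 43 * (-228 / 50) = -129086 / 25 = -5163.44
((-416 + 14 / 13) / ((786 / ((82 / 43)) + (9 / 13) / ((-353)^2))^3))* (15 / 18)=-101301576283798890383902895 / 20514518342087774688003829483008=-0.00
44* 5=220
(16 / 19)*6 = 96 / 19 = 5.05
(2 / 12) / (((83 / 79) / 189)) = 4977 / 166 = 29.98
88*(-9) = -792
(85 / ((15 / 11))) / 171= 0.36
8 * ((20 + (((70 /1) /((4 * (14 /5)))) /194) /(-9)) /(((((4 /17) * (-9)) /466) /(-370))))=13024957.26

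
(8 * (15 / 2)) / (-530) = -6 / 53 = -0.11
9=9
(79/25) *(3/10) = 237/250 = 0.95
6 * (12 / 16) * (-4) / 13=-18 / 13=-1.38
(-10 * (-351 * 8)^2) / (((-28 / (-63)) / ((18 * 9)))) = -28740329280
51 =51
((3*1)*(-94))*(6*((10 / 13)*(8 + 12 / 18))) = -11280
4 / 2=2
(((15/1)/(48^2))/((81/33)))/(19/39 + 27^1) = 715/7409664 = 0.00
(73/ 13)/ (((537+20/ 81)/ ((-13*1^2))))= -5913/ 43517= -0.14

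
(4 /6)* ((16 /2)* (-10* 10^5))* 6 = -32000000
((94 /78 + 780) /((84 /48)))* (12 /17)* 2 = 974944 /1547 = 630.22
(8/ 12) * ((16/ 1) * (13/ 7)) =416/ 21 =19.81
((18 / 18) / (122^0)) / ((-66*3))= -1 / 198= -0.01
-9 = -9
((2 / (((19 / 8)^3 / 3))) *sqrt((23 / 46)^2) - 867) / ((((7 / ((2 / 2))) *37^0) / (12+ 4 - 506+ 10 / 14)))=20362368225 / 336091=60585.88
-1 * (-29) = 29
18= 18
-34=-34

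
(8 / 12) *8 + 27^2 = 2203 / 3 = 734.33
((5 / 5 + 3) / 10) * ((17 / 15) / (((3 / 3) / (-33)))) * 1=-374 / 25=-14.96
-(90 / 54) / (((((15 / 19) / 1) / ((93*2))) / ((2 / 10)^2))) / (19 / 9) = -186 / 25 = -7.44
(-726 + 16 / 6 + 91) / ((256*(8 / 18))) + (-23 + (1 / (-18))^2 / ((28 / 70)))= -2368043 / 82944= -28.55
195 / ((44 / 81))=358.98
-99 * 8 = -792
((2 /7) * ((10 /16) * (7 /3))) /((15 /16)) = 0.44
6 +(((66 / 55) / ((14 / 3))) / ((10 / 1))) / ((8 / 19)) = 16971 / 2800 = 6.06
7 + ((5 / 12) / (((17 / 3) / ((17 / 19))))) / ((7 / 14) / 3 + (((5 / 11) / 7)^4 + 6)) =346504522637 / 49425318146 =7.01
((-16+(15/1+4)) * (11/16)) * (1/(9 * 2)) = 11/96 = 0.11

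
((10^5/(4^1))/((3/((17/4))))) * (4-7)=-106250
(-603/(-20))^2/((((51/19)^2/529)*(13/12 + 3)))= 16344.90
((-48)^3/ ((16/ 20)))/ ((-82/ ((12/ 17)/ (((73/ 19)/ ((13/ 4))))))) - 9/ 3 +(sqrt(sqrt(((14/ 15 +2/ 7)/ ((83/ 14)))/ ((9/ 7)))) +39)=4 *21^(1/ 4) *415^(3/ 4)/ 1245 +53049636/ 50881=1043.25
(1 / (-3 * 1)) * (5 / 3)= -5 / 9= -0.56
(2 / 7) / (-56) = -1 / 196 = -0.01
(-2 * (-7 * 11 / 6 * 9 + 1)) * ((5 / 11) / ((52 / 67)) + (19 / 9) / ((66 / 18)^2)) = 1070117 / 6292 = 170.08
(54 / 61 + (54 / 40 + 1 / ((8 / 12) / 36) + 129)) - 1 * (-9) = 236967 / 1220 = 194.24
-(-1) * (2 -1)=1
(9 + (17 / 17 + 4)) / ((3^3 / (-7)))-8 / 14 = -794 / 189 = -4.20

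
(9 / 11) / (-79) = -9 / 869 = -0.01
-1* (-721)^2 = -519841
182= 182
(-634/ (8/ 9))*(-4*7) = 19971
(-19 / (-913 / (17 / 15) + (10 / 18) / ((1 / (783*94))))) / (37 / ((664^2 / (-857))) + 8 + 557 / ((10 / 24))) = -7495232 / 21263828838507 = -0.00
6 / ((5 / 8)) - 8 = 8 / 5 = 1.60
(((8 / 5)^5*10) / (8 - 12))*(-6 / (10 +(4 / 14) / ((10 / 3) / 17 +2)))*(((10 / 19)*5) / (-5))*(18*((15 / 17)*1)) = -4161798144 / 32065825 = -129.79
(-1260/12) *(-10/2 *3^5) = 127575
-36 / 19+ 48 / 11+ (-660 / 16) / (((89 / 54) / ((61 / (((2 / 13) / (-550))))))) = 203048633973 / 37202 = 5458003.17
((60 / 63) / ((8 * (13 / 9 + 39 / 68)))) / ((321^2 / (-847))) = -4114 / 8483709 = -0.00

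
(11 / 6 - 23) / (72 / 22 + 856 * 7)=-1397 / 395688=-0.00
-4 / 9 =-0.44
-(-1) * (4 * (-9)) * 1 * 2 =-72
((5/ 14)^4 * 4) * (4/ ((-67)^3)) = -625/ 722131963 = -0.00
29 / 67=0.43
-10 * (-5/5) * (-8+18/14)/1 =-470/7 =-67.14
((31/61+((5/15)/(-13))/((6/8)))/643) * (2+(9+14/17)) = 13333/1529697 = 0.01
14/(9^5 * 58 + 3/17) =0.00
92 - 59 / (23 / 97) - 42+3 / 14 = -63953 / 322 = -198.61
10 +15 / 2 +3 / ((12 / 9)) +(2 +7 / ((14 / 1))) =89 / 4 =22.25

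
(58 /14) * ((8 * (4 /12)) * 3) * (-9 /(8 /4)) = -1044 /7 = -149.14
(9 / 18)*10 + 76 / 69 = 421 / 69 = 6.10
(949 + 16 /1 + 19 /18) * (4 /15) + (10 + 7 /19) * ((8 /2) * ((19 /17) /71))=42083426 /162945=258.27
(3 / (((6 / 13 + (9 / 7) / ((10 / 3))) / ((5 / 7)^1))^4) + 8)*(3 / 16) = 140099982077 / 78524467218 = 1.78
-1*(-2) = 2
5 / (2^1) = 2.50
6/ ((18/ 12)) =4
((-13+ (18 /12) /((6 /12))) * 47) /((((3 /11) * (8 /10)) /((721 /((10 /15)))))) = -2329731.25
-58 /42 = -29 /21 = -1.38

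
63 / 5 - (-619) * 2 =1250.60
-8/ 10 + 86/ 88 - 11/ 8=-527/ 440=-1.20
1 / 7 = 0.14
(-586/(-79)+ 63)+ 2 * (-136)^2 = 2927931/79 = 37062.42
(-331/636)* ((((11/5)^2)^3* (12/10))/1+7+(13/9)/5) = -16680628157/223593750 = -74.60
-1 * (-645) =645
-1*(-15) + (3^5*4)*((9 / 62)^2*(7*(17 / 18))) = 289083 / 1922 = 150.41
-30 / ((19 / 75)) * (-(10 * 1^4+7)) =38250 / 19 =2013.16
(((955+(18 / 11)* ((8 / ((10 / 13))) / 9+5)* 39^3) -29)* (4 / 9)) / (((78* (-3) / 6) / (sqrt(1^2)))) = -131654624 / 19305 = -6819.72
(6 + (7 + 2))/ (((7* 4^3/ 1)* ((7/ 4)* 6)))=5/ 1568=0.00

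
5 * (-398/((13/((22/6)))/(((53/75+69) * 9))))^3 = -11990409304416982613504/6865625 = -1746441045704794.92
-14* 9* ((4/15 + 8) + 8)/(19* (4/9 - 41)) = 92232/34675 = 2.66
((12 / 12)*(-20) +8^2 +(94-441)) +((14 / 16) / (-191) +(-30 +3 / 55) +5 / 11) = -27942921 / 84040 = -332.50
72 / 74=0.97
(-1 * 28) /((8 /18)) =-63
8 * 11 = 88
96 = 96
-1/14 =-0.07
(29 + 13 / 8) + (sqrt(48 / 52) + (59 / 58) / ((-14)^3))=2 * sqrt(39) / 13 + 4873971 / 159152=31.59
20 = 20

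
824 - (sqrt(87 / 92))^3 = 824 - 87 * sqrt(2001) / 4232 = 823.08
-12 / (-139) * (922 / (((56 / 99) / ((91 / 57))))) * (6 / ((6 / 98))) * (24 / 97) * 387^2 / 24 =8708181616134 / 256177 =33992831.58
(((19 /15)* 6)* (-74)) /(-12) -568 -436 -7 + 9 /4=-57713 /60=-961.88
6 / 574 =3 / 287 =0.01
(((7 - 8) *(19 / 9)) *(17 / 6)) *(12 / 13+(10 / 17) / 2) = -5111 / 702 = -7.28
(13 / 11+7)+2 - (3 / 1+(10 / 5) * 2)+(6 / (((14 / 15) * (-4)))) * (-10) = 19.25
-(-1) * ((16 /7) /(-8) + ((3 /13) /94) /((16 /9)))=-38915 /136864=-0.28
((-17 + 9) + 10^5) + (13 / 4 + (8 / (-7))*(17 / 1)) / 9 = 8399177 / 84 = 99990.20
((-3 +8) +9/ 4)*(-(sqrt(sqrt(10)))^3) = -29*10^(3/ 4)/ 4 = -40.77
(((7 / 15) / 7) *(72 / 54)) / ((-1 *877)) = -4 / 39465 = -0.00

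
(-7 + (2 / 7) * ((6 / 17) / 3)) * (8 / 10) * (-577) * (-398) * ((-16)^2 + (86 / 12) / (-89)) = -7433442146564 / 22695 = -327536556.36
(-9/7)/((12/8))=-6/7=-0.86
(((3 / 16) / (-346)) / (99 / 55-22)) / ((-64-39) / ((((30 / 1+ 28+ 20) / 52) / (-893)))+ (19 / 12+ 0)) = 0.00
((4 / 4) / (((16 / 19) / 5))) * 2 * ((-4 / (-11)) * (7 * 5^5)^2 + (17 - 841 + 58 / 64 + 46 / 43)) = 250205067995275 / 121088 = 2066307710.06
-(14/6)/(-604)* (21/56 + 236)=13237/14496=0.91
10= 10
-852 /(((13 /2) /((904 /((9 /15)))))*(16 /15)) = -2406900 /13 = -185146.15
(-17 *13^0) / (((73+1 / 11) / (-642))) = 20009 / 134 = 149.32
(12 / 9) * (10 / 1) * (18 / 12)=20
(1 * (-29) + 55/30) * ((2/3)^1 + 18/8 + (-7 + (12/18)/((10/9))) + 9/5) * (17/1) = 777.42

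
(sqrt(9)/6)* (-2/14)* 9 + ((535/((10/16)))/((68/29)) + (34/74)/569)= 1825951789/5010614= 364.42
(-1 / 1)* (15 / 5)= -3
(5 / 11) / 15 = 1 / 33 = 0.03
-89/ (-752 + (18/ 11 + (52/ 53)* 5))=51887/ 434602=0.12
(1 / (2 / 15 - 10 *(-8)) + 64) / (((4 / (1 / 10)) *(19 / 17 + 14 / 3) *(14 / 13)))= 51013209 / 198570400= 0.26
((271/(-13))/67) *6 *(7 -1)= -9756/871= -11.20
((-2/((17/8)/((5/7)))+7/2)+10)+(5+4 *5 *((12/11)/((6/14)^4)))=664.56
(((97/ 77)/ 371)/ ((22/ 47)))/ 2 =4559/ 1256948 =0.00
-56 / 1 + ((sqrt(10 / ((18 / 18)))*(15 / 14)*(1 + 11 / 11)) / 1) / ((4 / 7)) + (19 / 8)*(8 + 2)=-129 / 4 + 15*sqrt(10) / 4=-20.39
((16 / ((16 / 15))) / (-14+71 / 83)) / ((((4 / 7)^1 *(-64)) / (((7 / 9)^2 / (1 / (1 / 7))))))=20335 / 7540992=0.00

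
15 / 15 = 1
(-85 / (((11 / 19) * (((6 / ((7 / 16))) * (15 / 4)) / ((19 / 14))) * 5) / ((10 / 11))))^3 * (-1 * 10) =1155682066765 / 330615800064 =3.50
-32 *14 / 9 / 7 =-64 / 9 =-7.11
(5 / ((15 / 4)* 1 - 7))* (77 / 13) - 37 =-7793 / 169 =-46.11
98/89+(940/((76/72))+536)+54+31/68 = 170421797/114988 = 1482.08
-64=-64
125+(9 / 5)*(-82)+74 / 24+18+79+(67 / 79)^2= 29283749 / 374460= 78.20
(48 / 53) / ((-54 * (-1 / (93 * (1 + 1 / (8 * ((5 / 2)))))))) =434 / 265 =1.64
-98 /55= -1.78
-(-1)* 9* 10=90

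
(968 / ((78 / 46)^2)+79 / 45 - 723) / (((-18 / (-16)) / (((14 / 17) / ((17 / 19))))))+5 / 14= -87033878543 / 276928470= -314.28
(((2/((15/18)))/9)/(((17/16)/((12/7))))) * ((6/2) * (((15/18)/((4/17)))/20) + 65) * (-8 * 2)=-268416/595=-451.12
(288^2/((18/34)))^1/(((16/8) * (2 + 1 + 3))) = 13056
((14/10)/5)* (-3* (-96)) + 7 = 2191/25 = 87.64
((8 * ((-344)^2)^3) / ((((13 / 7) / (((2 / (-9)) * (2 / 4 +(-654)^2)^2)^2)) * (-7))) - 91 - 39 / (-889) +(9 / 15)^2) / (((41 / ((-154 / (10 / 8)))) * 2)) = 1735477938366242749606221424260583966394536468 / 685371375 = 2532171610415218682872802000000000000.00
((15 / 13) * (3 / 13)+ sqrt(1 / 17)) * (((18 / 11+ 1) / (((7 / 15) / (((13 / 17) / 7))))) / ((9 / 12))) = 7540 * sqrt(17) / 155771+ 26100 / 119119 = 0.42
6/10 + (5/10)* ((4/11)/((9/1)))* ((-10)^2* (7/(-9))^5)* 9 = -4.58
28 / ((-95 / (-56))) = 1568 / 95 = 16.51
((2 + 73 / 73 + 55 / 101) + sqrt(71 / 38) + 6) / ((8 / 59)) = 59 * sqrt(2698) / 304 + 14219 / 202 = 80.47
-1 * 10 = -10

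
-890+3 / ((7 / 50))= -6080 / 7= -868.57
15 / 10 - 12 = -21 / 2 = -10.50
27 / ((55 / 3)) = 81 / 55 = 1.47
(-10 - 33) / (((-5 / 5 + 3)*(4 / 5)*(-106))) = 215 / 848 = 0.25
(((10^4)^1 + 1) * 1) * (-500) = -5000500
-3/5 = -0.60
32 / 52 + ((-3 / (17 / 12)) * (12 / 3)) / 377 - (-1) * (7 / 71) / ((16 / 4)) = 1124063 / 1820156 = 0.62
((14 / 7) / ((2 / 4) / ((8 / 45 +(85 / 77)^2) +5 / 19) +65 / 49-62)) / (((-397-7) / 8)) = 3297742336 / 5027070143013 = 0.00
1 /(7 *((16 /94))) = 47 /56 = 0.84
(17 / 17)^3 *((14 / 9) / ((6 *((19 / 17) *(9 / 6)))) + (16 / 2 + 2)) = 10.15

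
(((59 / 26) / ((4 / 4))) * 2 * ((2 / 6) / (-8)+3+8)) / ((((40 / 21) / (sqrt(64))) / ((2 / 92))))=108619 / 23920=4.54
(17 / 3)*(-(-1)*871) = 14807 / 3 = 4935.67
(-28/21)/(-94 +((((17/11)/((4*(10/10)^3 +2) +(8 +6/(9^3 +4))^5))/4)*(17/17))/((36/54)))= 2453648110664133982016/172982159426707618421499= 0.01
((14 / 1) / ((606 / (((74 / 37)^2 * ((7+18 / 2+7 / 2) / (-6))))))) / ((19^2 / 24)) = -728 / 36461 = -0.02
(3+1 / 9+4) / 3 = 64 / 27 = 2.37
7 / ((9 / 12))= 28 / 3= 9.33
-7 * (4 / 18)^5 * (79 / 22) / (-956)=2212 / 155239821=0.00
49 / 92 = 0.53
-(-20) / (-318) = -10 / 159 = -0.06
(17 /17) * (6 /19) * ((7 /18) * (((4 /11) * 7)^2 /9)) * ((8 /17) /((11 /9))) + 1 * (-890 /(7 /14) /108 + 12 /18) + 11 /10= -1704092989 /116076510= -14.68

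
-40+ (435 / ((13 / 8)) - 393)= -2149 / 13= -165.31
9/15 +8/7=61/35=1.74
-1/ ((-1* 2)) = 1/ 2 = 0.50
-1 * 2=-2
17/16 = 1.06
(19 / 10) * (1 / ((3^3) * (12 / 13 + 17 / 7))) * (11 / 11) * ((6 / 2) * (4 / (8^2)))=1729 / 439200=0.00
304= 304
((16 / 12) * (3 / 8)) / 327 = 1 / 654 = 0.00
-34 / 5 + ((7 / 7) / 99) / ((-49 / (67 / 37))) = -6102893 / 897435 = -6.80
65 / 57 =1.14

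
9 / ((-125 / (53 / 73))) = -477 / 9125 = -0.05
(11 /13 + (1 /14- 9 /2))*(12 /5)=-3912 /455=-8.60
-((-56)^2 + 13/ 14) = -43917/ 14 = -3136.93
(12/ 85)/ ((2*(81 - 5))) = 3/ 3230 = 0.00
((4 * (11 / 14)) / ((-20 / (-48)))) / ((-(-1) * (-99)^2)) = 8 / 10395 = 0.00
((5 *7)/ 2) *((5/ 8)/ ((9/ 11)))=1925/ 144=13.37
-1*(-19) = 19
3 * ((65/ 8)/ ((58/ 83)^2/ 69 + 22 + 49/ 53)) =4912649235/ 4621740856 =1.06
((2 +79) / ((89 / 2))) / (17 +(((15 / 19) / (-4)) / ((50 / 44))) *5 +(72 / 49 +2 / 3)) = 0.10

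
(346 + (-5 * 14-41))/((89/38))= 100.34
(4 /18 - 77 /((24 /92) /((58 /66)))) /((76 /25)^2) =-28.04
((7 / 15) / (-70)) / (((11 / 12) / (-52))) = 104 / 275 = 0.38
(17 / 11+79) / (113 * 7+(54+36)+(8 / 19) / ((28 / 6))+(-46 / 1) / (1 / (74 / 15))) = 1767570 / 14355473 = 0.12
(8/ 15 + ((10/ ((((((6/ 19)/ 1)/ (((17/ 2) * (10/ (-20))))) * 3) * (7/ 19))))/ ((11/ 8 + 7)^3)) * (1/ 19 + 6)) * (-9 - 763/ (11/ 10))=528167521864/ 1042143795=506.81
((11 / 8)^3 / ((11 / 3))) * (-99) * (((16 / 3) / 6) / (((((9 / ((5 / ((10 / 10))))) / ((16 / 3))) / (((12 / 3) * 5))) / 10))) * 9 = -332750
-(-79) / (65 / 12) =14.58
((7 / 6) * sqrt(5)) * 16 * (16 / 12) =224 * sqrt(5) / 9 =55.65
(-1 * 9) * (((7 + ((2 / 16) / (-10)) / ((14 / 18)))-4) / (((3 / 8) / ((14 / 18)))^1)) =-557 / 10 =-55.70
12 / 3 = 4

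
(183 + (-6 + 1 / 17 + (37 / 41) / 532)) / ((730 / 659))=43266479591 / 270686920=159.84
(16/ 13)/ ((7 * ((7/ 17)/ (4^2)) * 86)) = 2176/ 27391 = 0.08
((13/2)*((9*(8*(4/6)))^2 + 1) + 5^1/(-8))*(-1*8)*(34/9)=-4075070/9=-452785.56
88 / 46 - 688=-15780 / 23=-686.09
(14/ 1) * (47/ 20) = 329/ 10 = 32.90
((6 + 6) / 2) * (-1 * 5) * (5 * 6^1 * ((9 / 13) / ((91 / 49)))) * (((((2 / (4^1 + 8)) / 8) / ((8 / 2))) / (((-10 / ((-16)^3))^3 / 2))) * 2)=-405874409472 / 845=-480324744.94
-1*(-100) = 100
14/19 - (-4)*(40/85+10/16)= 3307/646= 5.12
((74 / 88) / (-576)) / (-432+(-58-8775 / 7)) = 259 / 309323520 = 0.00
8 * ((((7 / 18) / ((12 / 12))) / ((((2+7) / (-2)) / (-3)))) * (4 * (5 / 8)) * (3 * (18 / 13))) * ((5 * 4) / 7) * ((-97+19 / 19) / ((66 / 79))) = -1011200 / 143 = -7071.33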